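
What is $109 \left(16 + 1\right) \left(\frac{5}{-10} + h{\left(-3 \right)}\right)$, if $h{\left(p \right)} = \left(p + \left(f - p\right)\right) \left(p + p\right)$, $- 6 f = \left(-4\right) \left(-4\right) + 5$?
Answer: $\frac{75973}{2} \approx 37987.0$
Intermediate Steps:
$f = - \frac{7}{2}$ ($f = - \frac{\left(-4\right) \left(-4\right) + 5}{6} = - \frac{16 + 5}{6} = \left(- \frac{1}{6}\right) 21 = - \frac{7}{2} \approx -3.5$)
$h{\left(p \right)} = - 7 p$ ($h{\left(p \right)} = \left(p - \left(\frac{7}{2} + p\right)\right) \left(p + p\right) = - \frac{7 \cdot 2 p}{2} = - 7 p$)
$109 \left(16 + 1\right) \left(\frac{5}{-10} + h{\left(-3 \right)}\right) = 109 \left(16 + 1\right) \left(\frac{5}{-10} - -21\right) = 109 \cdot 17 \left(5 \left(- \frac{1}{10}\right) + 21\right) = 109 \cdot 17 \left(- \frac{1}{2} + 21\right) = 109 \cdot 17 \cdot \frac{41}{2} = 109 \cdot \frac{697}{2} = \frac{75973}{2}$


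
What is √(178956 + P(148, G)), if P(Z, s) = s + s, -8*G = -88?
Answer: √178978 ≈ 423.06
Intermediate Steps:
G = 11 (G = -⅛*(-88) = 11)
P(Z, s) = 2*s
√(178956 + P(148, G)) = √(178956 + 2*11) = √(178956 + 22) = √178978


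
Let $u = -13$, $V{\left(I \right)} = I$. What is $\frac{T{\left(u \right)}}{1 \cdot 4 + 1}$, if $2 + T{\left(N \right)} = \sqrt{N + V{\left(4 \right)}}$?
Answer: $- \frac{2}{5} + \frac{3 i}{5} \approx -0.4 + 0.6 i$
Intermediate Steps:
$T{\left(N \right)} = -2 + \sqrt{4 + N}$ ($T{\left(N \right)} = -2 + \sqrt{N + 4} = -2 + \sqrt{4 + N}$)
$\frac{T{\left(u \right)}}{1 \cdot 4 + 1} = \frac{-2 + \sqrt{4 - 13}}{1 \cdot 4 + 1} = \frac{-2 + \sqrt{-9}}{4 + 1} = \frac{-2 + 3 i}{5} = - \frac{2}{5} + \frac{3 i}{5}$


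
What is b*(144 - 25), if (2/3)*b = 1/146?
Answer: 357/292 ≈ 1.2226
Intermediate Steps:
b = 3/292 (b = (3/2)/146 = (3/2)*(1/146) = 3/292 ≈ 0.010274)
b*(144 - 25) = 3*(144 - 25)/292 = (3/292)*119 = 357/292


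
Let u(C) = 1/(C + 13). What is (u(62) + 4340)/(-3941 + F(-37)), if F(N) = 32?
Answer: -325501/293175 ≈ -1.1103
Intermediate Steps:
u(C) = 1/(13 + C)
(u(62) + 4340)/(-3941 + F(-37)) = (1/(13 + 62) + 4340)/(-3941 + 32) = (1/75 + 4340)/(-3909) = (1/75 + 4340)*(-1/3909) = (325501/75)*(-1/3909) = -325501/293175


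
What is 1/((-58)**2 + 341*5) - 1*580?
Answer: -2940019/5069 ≈ -580.00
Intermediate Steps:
1/((-58)**2 + 341*5) - 1*580 = 1/(3364 + 1705) - 580 = 1/5069 - 580 = -2940019/5069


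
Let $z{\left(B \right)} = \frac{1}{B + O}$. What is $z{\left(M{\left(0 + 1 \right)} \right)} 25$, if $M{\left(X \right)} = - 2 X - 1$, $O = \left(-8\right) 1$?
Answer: $- \frac{25}{11} \approx -2.2727$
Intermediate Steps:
$O = -8$
$M{\left(X \right)} = -1 - 2 X$
$z{\left(B \right)} = \frac{1}{-8 + B}$ ($z{\left(B \right)} = \frac{1}{B - 8} = \frac{1}{-8 + B}$)
$z{\left(M{\left(0 + 1 \right)} \right)} 25 = \frac{1}{-8 - \left(1 + 2 \left(0 + 1\right)\right)} 25 = \frac{1}{-8 - 3} \cdot 25 = \frac{1}{-11} \cdot 25 = \left(- \frac{1}{11}\right) 25 = - \frac{25}{11}$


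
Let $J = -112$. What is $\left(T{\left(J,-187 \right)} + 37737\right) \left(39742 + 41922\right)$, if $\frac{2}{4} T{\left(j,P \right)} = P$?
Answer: $3051212032$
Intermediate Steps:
$T{\left(j,P \right)} = 2 P$
$\left(T{\left(J,-187 \right)} + 37737\right) \left(39742 + 41922\right) = \left(2 \left(-187\right) + 37737\right) \left(39742 + 41922\right) = \left(-374 + 37737\right) 81664 = 37363 \cdot 81664 = 3051212032$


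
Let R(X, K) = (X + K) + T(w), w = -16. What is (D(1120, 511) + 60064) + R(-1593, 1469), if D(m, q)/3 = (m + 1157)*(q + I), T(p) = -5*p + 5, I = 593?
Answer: 7601449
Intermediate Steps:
T(p) = 5 - 5*p
D(m, q) = 3*(593 + q)*(1157 + m) (D(m, q) = 3*((m + 1157)*(q + 593)) = 3*((1157 + m)*(593 + q)) = 3*((593 + q)*(1157 + m)) = 3*(593 + q)*(1157 + m))
R(X, K) = 85 + K + X (R(X, K) = (X + K) + (5 - 5*(-16)) = (K + X) + (5 + 80) = (K + X) + 85 = 85 + K + X)
(D(1120, 511) + 60064) + R(-1593, 1469) = ((2058303 + 1779*1120 + 3471*511 + 3*1120*511) + 60064) + (85 + 1469 - 1593) = ((2058303 + 1992480 + 1773681 + 1716960) + 60064) - 39 = (7541424 + 60064) - 39 = 7601488 - 39 = 7601449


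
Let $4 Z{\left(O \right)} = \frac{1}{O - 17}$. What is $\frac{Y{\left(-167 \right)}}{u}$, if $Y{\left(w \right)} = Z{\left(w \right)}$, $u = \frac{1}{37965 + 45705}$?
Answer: $- \frac{41835}{368} \approx -113.68$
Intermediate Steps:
$u = \frac{1}{83670} \approx 1.1952 \cdot 10^{-5}$
$Z{\left(O \right)} = \frac{1}{4 \left(-17 + O\right)}$ ($Z{\left(O \right)} = \frac{1}{4 \left(O - 17\right)} = \frac{1}{4 \left(-17 + O\right)}$)
$Y{\left(w \right)} = \frac{1}{4 \left(-17 + w\right)}$
$\frac{Y{\left(-167 \right)}}{u} = \frac{1}{4 \left(-17 - 167\right)} \frac{1}{\frac{1}{83670}} = \frac{1}{4 \left(-184\right)} 83670 = \frac{1}{4} \left(- \frac{1}{184}\right) 83670 = \left(- \frac{1}{736}\right) 83670 = - \frac{41835}{368}$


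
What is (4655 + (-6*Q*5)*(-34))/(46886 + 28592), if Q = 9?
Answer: 13835/75478 ≈ 0.18330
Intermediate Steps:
(4655 + (-6*Q*5)*(-34))/(46886 + 28592) = (4655 + (-6*9*5)*(-34))/(46886 + 28592) = (4655 - 54*5*(-34))/75478 = (4655 - 270*(-34))*(1/75478) = (4655 + 9180)*(1/75478) = 13835*(1/75478) = 13835/75478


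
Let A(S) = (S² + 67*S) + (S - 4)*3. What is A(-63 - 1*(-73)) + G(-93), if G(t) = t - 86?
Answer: 609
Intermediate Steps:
G(t) = -86 + t
A(S) = -12 + S² + 70*S (A(S) = (S² + 67*S) + (-4 + S)*3 = (S² + 67*S) + (-12 + 3*S) = -12 + S² + 70*S)
A(-63 - 1*(-73)) + G(-93) = (-12 + (-63 - 1*(-73))² + 70*(-63 - 1*(-73))) + (-86 - 93) = (-12 + (-63 + 73)² + 70*(-63 + 73)) - 179 = (-12 + 10² + 70*10) - 179 = (-12 + 100 + 700) - 179 = 788 - 179 = 609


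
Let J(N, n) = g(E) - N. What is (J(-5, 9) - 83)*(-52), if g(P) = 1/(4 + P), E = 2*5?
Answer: 28366/7 ≈ 4052.3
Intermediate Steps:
E = 10
J(N, n) = 1/14 - N (J(N, n) = 1/(4 + 10) - N = 1/14 - N)
(J(-5, 9) - 83)*(-52) = ((1/14 - 1*(-5)) - 83)*(-52) = ((1/14 + 5) - 83)*(-52) = (71/14 - 83)*(-52) = -1091/14*(-52) = 28366/7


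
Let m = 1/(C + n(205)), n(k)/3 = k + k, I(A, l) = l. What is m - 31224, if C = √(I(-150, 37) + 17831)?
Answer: -7780146323/249172 - √4467/747516 ≈ -31224.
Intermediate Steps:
C = 2*√4467 (C = √(37 + 17831) = √17868 = 2*√4467 ≈ 133.67)
n(k) = 6*k (n(k) = 3*(k + k) = 3*(2*k) = 6*k)
m = 1/(1230 + 2*√4467) (m = 1/(2*√4467 + 6*205) = 1/(2*√4467 + 1230) = 1/(1230 + 2*√4467) ≈ 0.00073331)
m - 31224 = (205/249172 - √4467/747516) - 31224 = -7780146323/249172 - √4467/747516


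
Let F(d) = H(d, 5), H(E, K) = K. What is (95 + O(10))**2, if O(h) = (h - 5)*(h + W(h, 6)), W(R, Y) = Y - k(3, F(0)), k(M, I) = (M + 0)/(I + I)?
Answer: 120409/4 ≈ 30102.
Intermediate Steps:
F(d) = 5
k(M, I) = M/(2*I) (k(M, I) = M/((2*I)) = M*(1/(2*I)) = M/(2*I))
W(R, Y) = -3/10 + Y (W(R, Y) = Y - 3/(2*5) = Y - 1*3/10 = Y - 3/10 = -3/10 + Y)
O(h) = (-5 + h)*(57/10 + h) (O(h) = (h - 5)*(h + (-3/10 + 6)) = (-5 + h)*(h + 57/10) = (-5 + h)*(57/10 + h))
(95 + O(10))**2 = (95 + (-57/2 + 10**2 + (7/10)*10))**2 = (95 + (-57/2 + 100 + 7))**2 = (95 + 157/2)**2 = (347/2)**2 = 120409/4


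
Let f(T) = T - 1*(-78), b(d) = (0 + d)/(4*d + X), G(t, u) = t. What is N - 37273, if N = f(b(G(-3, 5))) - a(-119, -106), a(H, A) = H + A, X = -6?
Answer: -221819/6 ≈ -36970.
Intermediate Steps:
a(H, A) = A + H
b(d) = d/(-6 + 4*d) (b(d) = (0 + d)/(4*d - 6) = d/(-6 + 4*d))
f(T) = 78 + T (f(T) = T + 78 = 78 + T)
N = 1819/6 (N = (78 + (1/2)*(-3)/(-3 + 2*(-3))) - (-106 - 119) = (78 + (1/2)*(-3)/(-3 - 6)) - 1*(-225) = (78 + (1/2)*(-3)/(-9)) + 225 = (78 + (1/2)*(-3)*(-1/9)) + 225 = (78 + 1/6) + 225 = 469/6 + 225 = 1819/6 ≈ 303.17)
N - 37273 = 1819/6 - 37273 = -221819/6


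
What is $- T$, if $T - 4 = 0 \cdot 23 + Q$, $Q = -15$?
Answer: $11$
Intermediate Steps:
$T = -11$ ($T = 4 + \left(0 \cdot 23 - 15\right) = 4 + \left(0 - 15\right) = 4 - 15 = -11$)
$- T = \left(-1\right) \left(-11\right) = 11$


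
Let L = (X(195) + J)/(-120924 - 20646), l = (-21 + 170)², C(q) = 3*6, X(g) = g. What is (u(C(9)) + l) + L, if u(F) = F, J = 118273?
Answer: 1572712681/70785 ≈ 22218.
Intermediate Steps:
C(q) = 18
l = 22201 (l = 149² = 22201)
L = -59234/70785 (L = (195 + 118273)/(-120924 - 20646) = 118468/(-141570) = 118468*(-1/141570) = -59234/70785 ≈ -0.83682)
(u(C(9)) + l) + L = (18 + 22201) - 59234/70785 = 22219 - 59234/70785 = 1572712681/70785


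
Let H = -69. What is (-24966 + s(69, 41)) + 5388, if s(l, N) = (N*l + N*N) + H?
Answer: -15137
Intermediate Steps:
s(l, N) = -69 + N**2 + N*l (s(l, N) = (N*l + N*N) - 69 = (N*l + N**2) - 69 = (N**2 + N*l) - 69 = -69 + N**2 + N*l)
(-24966 + s(69, 41)) + 5388 = (-24966 + (-69 + 41**2 + 41*69)) + 5388 = (-24966 + (-69 + 1681 + 2829)) + 5388 = (-24966 + 4441) + 5388 = -20525 + 5388 = -15137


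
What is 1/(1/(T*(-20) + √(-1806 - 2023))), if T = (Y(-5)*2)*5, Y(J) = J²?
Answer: -5000 + I*√3829 ≈ -5000.0 + 61.879*I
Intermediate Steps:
T = 250 (T = ((-5)²*2)*5 = (25*2)*5 = 50*5 = 250)
1/(1/(T*(-20) + √(-1806 - 2023))) = 1/(1/(250*(-20) + √(-1806 - 2023))) = 1/(1/(-5000 + √(-3829))) = 1/(1/(-5000 + I*√3829)) = -5000 + I*√3829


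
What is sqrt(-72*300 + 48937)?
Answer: sqrt(27337) ≈ 165.34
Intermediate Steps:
sqrt(-72*300 + 48937) = sqrt(-21600 + 48937) = sqrt(27337)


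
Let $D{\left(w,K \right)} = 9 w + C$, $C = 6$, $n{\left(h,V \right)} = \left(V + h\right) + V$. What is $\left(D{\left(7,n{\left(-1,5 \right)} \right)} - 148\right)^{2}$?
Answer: $6241$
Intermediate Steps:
$n{\left(h,V \right)} = h + 2 V$
$D{\left(w,K \right)} = 6 + 9 w$ ($D{\left(w,K \right)} = 9 w + 6 = 6 + 9 w$)
$\left(D{\left(7,n{\left(-1,5 \right)} \right)} - 148\right)^{2} = \left(\left(6 + 9 \cdot 7\right) - 148\right)^{2} = \left(\left(6 + 63\right) - 148\right)^{2} = \left(69 - 148\right)^{2} = \left(-79\right)^{2} = 6241$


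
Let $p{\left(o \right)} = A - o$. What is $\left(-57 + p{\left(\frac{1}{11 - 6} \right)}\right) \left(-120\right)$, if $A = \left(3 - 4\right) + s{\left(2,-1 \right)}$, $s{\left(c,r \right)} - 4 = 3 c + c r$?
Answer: $6024$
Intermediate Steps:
$s{\left(c,r \right)} = 4 + 3 c + c r$ ($s{\left(c,r \right)} = 4 + \left(3 c + c r\right) = 4 + 3 c + c r$)
$A = 7$ ($A = \left(3 - 4\right) + \left(4 + 3 \cdot 2 + 2 \left(-1\right)\right) = -1 + \left(4 + 6 - 2\right) = -1 + 8 = 7$)
$p{\left(o \right)} = 7 - o$
$\left(-57 + p{\left(\frac{1}{11 - 6} \right)}\right) \left(-120\right) = \left(-57 + \left(7 - \frac{1}{11 - 6}\right)\right) \left(-120\right) = \left(-57 + \left(7 - \frac{1}{5}\right)\right) \left(-120\right) = \left(-57 + \frac{34}{5}\right) \left(-120\right) = \left(- \frac{251}{5}\right) \left(-120\right) = 6024$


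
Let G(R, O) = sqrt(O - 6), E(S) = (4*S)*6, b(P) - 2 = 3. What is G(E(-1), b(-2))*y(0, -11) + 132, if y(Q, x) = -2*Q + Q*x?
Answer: 132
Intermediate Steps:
b(P) = 5 (b(P) = 2 + 3 = 5)
E(S) = 24*S
G(R, O) = sqrt(-6 + O)
G(E(-1), b(-2))*y(0, -11) + 132 = sqrt(-6 + 5)*(0*(-2 - 11)) + 132 = sqrt(-1)*(0*(-13)) + 132 = I*0 + 132 = 0 + 132 = 132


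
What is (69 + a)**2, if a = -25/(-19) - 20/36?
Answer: 142301041/29241 ≈ 4866.5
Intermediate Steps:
a = 130/171 (a = -25*(-1/19) - 20*1/36 = 25/19 - 5/9 = 130/171 ≈ 0.76023)
(69 + a)**2 = (69 + 130/171)**2 = (11929/171)**2 = 142301041/29241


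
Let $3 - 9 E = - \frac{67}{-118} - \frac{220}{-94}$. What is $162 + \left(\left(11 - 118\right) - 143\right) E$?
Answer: $\frac{3979409}{24957} \approx 159.45$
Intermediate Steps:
$E = \frac{509}{49914}$ ($E = \frac{1}{3} - \frac{- \frac{67}{-118} - \frac{220}{-94}}{9} = \frac{1}{3} - \frac{\left(-67\right) \left(- \frac{1}{118}\right) - - \frac{110}{47}}{9} = \frac{1}{3} - \frac{\frac{67}{118} + \frac{110}{47}}{9} = \frac{1}{3} - \frac{16129}{49914} = \frac{509}{49914} \approx 0.010198$)
$162 + \left(\left(11 - 118\right) - 143\right) E = 162 + \left(\left(11 - 118\right) - 143\right) \frac{509}{49914} = 162 + \left(-107 - 143\right) \frac{509}{49914} = 162 - \frac{63625}{24957} = \frac{3979409}{24957}$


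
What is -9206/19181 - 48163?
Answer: -923823709/19181 ≈ -48164.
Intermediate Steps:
-9206/19181 - 48163 = -923823709/19181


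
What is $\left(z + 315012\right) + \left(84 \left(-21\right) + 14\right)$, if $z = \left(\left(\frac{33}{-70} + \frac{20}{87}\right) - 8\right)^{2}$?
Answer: $\frac{11620811518681}{37088100} \approx 3.1333 \cdot 10^{5}$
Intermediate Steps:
$z = \frac{2519136481}{37088100}$ ($z = \left(\left(33 \left(- \frac{1}{70}\right) + 20 \cdot \frac{1}{87}\right) - 8\right)^{2} = \left(\left(- \frac{33}{70} + \frac{20}{87}\right) - 8\right)^{2} = \left(- \frac{1471}{6090} - 8\right)^{2} = \left(- \frac{50191}{6090}\right)^{2} = \frac{2519136481}{37088100} \approx 67.923$)
$\left(z + 315012\right) + \left(84 \left(-21\right) + 14\right) = \left(\frac{2519136481}{37088100} + 315012\right) + \left(84 \left(-21\right) + 14\right) = \frac{11685715693681}{37088100} + \left(-1764 + 14\right) = \frac{11685715693681}{37088100} - 1750 = \frac{11620811518681}{37088100}$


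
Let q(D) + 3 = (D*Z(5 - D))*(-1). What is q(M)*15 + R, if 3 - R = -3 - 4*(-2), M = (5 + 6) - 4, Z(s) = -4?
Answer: 373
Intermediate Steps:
M = 7 (M = 11 - 4 = 7)
R = -2 (R = 3 - (-3 - 4*(-2)) = 3 - (-3 + 8) = 3 - 1*5 = 3 - 5 = -2)
q(D) = -3 + 4*D (q(D) = -3 + (D*(-4))*(-1) = -3 - 4*D*(-1) = -3 + 4*D)
q(M)*15 + R = (-3 + 4*7)*15 - 2 = (-3 + 28)*15 - 2 = 25*15 - 2 = 375 - 2 = 373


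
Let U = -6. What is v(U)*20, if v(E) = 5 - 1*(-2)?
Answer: 140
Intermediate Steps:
v(E) = 7 (v(E) = 5 + 2 = 7)
v(U)*20 = 7*20 = 140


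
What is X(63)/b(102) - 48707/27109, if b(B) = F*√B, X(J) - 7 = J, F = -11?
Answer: -48707/27109 - 35*√102/561 ≈ -2.4268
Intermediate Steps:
X(J) = 7 + J
b(B) = -11*√B
X(63)/b(102) - 48707/27109 = (7 + 63)/((-11*√102)) - 48707/27109 = 70*(-√102/1122) - 48707*1/27109 = -35*√102/561 - 48707/27109 = -48707/27109 - 35*√102/561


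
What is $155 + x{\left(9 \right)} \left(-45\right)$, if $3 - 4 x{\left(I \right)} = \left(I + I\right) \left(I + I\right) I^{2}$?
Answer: $\frac{1181465}{4} \approx 2.9537 \cdot 10^{5}$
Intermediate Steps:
$x{\left(I \right)} = \frac{3}{4} - I^{4}$ ($x{\left(I \right)} = \frac{3}{4} - \frac{\left(I + I\right) \left(I + I\right) I^{2}}{4} = \frac{3}{4} - \frac{2 I 2 I I^{2}}{4} = \frac{3}{4} - \frac{4 I^{2} I^{2}}{4} = \frac{3}{4} - \frac{4 I^{4}}{4} = \frac{3}{4} - I^{4}$)
$155 + x{\left(9 \right)} \left(-45\right) = 155 + \left(\frac{3}{4} - 9^{4}\right) \left(-45\right) = 155 + \left(\frac{3}{4} - 6561\right) \left(-45\right) = 155 - - \frac{1180845}{4} = 155 + \frac{1180845}{4} = \frac{1181465}{4}$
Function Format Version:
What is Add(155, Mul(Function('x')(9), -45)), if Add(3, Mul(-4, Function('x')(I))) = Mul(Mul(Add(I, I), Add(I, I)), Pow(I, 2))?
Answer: Rational(1181465, 4) ≈ 2.9537e+5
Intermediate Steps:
Function('x')(I) = Add(Rational(3, 4), Mul(-1, Pow(I, 4))) (Function('x')(I) = Add(Rational(3, 4), Mul(Rational(-1, 4), Mul(Mul(Add(I, I), Add(I, I)), Pow(I, 2)))) = Add(Rational(3, 4), Mul(Rational(-1, 4), Mul(Mul(Mul(2, I), Mul(2, I)), Pow(I, 2)))) = Add(Rational(3, 4), Mul(Rational(-1, 4), Mul(Mul(4, Pow(I, 2)), Pow(I, 2)))) = Add(Rational(3, 4), Mul(Rational(-1, 4), Mul(4, Pow(I, 4)))) = Add(Rational(3, 4), Mul(-1, Pow(I, 4))))
Add(155, Mul(Function('x')(9), -45)) = Add(155, Mul(Add(Rational(3, 4), Mul(-1, Pow(9, 4))), -45)) = Add(155, Mul(Add(Rational(3, 4), Mul(-1, 6561)), -45)) = Add(155, Mul(Add(Rational(3, 4), -6561), -45)) = Add(155, Mul(Rational(-26241, 4), -45)) = Add(155, Rational(1180845, 4)) = Rational(1181465, 4)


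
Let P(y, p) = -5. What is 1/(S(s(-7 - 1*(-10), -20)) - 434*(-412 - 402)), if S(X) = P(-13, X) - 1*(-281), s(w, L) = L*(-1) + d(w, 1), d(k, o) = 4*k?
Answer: 1/353552 ≈ 2.8284e-6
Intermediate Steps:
s(w, L) = -L + 4*w (s(w, L) = L*(-1) + 4*w = -L + 4*w)
S(X) = 276 (S(X) = -5 - 1*(-281) = -5 + 281 = 276)
1/(S(s(-7 - 1*(-10), -20)) - 434*(-412 - 402)) = 1/(276 - 434*(-412 - 402)) = 1/(276 - 434*(-814)) = 1/(276 + 353276) = 1/353552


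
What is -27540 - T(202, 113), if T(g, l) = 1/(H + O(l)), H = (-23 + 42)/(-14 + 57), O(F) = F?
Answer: -134340163/4878 ≈ -27540.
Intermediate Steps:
H = 19/43 ≈ 0.44186
T(g, l) = 1/(19/43 + l)
-27540 - T(202, 113) = -27540 - 43/(19 + 43*113) = -27540 - 43/(19 + 4859) = -27540 - 43/4878 = -134340163/4878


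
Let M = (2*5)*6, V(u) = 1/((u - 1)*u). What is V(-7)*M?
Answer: 15/14 ≈ 1.0714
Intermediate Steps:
V(u) = 1/(u*(-1 + u)) (V(u) = 1/((-1 + u)*u) = 1/(u*(-1 + u)))
M = 60 (M = 10*6 = 60)
V(-7)*M = (1/((-7)*(-1 - 7)))*60 = -1/7/(-8)*60 = -1/7*(-1/8)*60 = (1/56)*60 = 15/14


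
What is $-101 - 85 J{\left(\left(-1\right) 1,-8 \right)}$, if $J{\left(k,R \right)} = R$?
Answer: $579$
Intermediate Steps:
$-101 - 85 J{\left(\left(-1\right) 1,-8 \right)} = -101 - -680 = -101 + 680 = 579$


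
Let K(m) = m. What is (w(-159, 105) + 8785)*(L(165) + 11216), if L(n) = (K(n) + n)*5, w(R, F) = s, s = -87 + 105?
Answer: 113259398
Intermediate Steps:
s = 18
w(R, F) = 18
L(n) = 10*n (L(n) = (n + n)*5 = (2*n)*5 = 10*n)
(w(-159, 105) + 8785)*(L(165) + 11216) = (18 + 8785)*(10*165 + 11216) = 8803*(1650 + 11216) = 8803*12866 = 113259398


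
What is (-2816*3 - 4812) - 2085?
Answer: -15345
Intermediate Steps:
(-2816*3 - 4812) - 2085 = (-8448 - 4812) - 2085 = -13260 - 2085 = -15345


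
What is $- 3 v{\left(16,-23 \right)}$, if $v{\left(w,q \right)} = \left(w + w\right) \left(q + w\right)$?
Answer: $672$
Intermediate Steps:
$v{\left(w,q \right)} = 2 w \left(q + w\right)$
$- 3 v{\left(16,-23 \right)} = - 3 \cdot 2 \cdot 16 \left(-23 + 16\right) = - 3 \cdot 2 \cdot 16 \left(-7\right) = \left(-3\right) \left(-224\right) = 672$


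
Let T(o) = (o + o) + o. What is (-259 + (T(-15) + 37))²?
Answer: 71289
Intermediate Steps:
T(o) = 3*o (T(o) = 2*o + o = 3*o)
(-259 + (T(-15) + 37))² = (-259 + (3*(-15) + 37))² = (-259 + (-45 + 37))² = (-259 - 8)² = (-267)² = 71289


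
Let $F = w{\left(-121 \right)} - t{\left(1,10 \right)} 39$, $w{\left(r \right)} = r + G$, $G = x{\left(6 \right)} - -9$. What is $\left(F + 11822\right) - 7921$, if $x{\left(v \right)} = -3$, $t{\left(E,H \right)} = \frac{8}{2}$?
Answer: $3630$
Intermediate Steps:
$t{\left(E,H \right)} = 4$ ($t{\left(E,H \right)} = 8 \cdot \frac{1}{2} = 4$)
$G = 6$ ($G = -3 - -9 = -3 + 9 = 6$)
$w{\left(r \right)} = 6 + r$ ($w{\left(r \right)} = r + 6 = 6 + r$)
$F = -271$ ($F = \left(6 - 121\right) - 4 \cdot 39 = -115 - 156 = -271$)
$\left(F + 11822\right) - 7921 = \left(-271 + 11822\right) - 7921 = 11551 - 7921 = 3630$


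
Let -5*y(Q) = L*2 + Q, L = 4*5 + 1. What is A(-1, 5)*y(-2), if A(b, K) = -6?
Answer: 48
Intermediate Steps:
L = 21 (L = 20 + 1 = 21)
y(Q) = -42/5 - Q/5 (y(Q) = -(21*2 + Q)/5 = -(42 + Q)/5 = -42/5 - Q/5)
A(-1, 5)*y(-2) = -6*(-42/5 - 1/5*(-2)) = -6*(-42/5 + 2/5) = -6*(-8) = 48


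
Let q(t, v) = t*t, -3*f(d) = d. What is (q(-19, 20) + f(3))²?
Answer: 129600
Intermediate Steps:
f(d) = -d/3
q(t, v) = t²
(q(-19, 20) + f(3))² = ((-19)² - ⅓*3)² = (361 - 1)² = 360² = 129600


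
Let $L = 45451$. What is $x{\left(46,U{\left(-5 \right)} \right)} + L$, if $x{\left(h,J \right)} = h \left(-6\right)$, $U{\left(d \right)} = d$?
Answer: $45175$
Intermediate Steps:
$x{\left(h,J \right)} = - 6 h$
$x{\left(46,U{\left(-5 \right)} \right)} + L = \left(-6\right) 46 + 45451 = -276 + 45451 = 45175$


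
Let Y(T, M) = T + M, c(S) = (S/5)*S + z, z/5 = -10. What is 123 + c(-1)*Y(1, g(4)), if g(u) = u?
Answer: -126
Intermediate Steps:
z = -50 (z = 5*(-10) = -50)
c(S) = -50 + S²/5 (c(S) = (S/5)*S - 50 = S²/5 - 50 = -50 + S²/5)
Y(T, M) = M + T
123 + c(-1)*Y(1, g(4)) = 123 + (-50 + (⅕)*(-1)²)*(4 + 1) = 123 + (-50 + (⅕)*1)*5 = 123 + (-50 + ⅕)*5 = 123 - 249/5*5 = 123 - 249 = -126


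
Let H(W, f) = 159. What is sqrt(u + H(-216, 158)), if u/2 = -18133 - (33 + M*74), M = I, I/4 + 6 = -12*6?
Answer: sqrt(10003) ≈ 100.02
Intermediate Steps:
I = -312 (I = -24 + 4*(-12*6) = -24 + 4*(-72) = -24 - 288 = -312)
M = -312
u = 9844 (u = 2*(-18133 - (33 - 312*74)) = 2*(-18133 - (33 - 23088)) = 2*(-18133 - 1*(-23055)) = 2*(-18133 + 23055) = 2*4922 = 9844)
sqrt(u + H(-216, 158)) = sqrt(9844 + 159) = sqrt(10003)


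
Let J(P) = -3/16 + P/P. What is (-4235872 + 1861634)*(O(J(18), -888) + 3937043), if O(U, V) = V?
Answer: -9345368774890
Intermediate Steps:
J(P) = 13/16 (J(P) = -3*1/16 + 1 = -3/16 + 1 = 13/16)
(-4235872 + 1861634)*(O(J(18), -888) + 3937043) = (-4235872 + 1861634)*(-888 + 3937043) = -2374238*3936155 = -9345368774890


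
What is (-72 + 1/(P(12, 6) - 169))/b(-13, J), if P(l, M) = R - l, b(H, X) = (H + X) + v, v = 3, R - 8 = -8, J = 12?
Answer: -13033/362 ≈ -36.003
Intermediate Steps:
R = 0 (R = 8 - 8 = 0)
b(H, X) = 3 + H + X (b(H, X) = (H + X) + 3 = 3 + H + X)
P(l, M) = -l (P(l, M) = 0 - l = -l)
(-72 + 1/(P(12, 6) - 169))/b(-13, J) = (-72 + 1/(-1*12 - 169))/(3 - 13 + 12) = (-72 + 1/(-12 - 169))/2 = (-72 + 1/(-181))*(½) = (-72 - 1/181)*(½) = -13033/181*½ = -13033/362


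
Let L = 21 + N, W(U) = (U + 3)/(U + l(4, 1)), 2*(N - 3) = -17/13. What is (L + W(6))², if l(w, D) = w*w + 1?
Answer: 201498025/357604 ≈ 563.47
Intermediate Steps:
N = 61/26 (N = 3 + (-17/13)/2 = 3 + (-17*1/13)/2 = 3 + (½)*(-17/13) = 3 - 17/26 = 61/26 ≈ 2.3462)
l(w, D) = 1 + w² (l(w, D) = w² + 1 = 1 + w²)
W(U) = (3 + U)/(17 + U) (W(U) = (U + 3)/(U + (1 + 4²)) = (3 + U)/(U + (1 + 16)) = (3 + U)/(U + 17) = (3 + U)/(17 + U))
L = 607/26 (L = 21 + 61/26 = 607/26 ≈ 23.346)
(L + W(6))² = (607/26 + (3 + 6)/(17 + 6))² = (607/26 + 9/23)² = (14195/598)² = 201498025/357604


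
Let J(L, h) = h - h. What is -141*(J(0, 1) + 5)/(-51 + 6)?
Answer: 47/3 ≈ 15.667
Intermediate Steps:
J(L, h) = 0
-141*(J(0, 1) + 5)/(-51 + 6) = -141*(0 + 5)/(-51 + 6) = -705/(-45) = -705*(-1)/45 = -141*(-⅑) = 47/3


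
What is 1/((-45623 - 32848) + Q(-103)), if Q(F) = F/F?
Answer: -1/78470 ≈ -1.2744e-5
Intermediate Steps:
Q(F) = 1
1/((-45623 - 32848) + Q(-103)) = 1/((-45623 - 32848) + 1) = 1/(-78471 + 1) = 1/(-78470) = -1/78470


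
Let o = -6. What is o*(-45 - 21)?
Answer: 396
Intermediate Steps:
o*(-45 - 21) = -6*(-45 - 21) = -6*(-66) = 396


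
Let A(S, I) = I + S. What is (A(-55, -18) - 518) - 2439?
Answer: -3030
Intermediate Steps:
(A(-55, -18) - 518) - 2439 = ((-18 - 55) - 518) - 2439 = (-73 - 518) - 2439 = -591 - 2439 = -3030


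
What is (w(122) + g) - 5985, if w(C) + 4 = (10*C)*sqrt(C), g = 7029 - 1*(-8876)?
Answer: 9916 + 1220*sqrt(122) ≈ 23391.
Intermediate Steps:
g = 15905 (g = 7029 + 8876 = 15905)
w(C) = -4 + 10*C**(3/2) (w(C) = -4 + (10*C)*sqrt(C) = -4 + 10*C**(3/2))
(w(122) + g) - 5985 = ((-4 + 10*122**(3/2)) + 15905) - 5985 = ((-4 + 10*(122*sqrt(122))) + 15905) - 5985 = ((-4 + 1220*sqrt(122)) + 15905) - 5985 = (15901 + 1220*sqrt(122)) - 5985 = 9916 + 1220*sqrt(122)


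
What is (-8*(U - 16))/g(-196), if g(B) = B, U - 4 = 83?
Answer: 142/49 ≈ 2.8980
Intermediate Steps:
U = 87 (U = 4 + 83 = 87)
(-8*(U - 16))/g(-196) = -8*(87 - 16)/(-196) = -8*71*(-1/196) = -568*(-1/196) = 142/49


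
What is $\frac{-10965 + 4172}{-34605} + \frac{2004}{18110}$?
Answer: $\frac{3847393}{12533931} \approx 0.30696$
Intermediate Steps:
$\frac{-10965 + 4172}{-34605} + \frac{2004}{18110} = \left(-6793\right) \left(- \frac{1}{34605}\right) + 2004 \cdot \frac{1}{18110} = \frac{6793}{34605} + \frac{1002}{9055} = \frac{3847393}{12533931}$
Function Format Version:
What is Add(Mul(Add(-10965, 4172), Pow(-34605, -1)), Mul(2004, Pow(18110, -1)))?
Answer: Rational(3847393, 12533931) ≈ 0.30696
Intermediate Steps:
Add(Mul(Add(-10965, 4172), Pow(-34605, -1)), Mul(2004, Pow(18110, -1))) = Add(Mul(-6793, Rational(-1, 34605)), Mul(2004, Rational(1, 18110))) = Add(Rational(6793, 34605), Rational(1002, 9055)) = Rational(3847393, 12533931)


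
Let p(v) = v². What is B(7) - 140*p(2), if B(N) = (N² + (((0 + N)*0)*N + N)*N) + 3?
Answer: -459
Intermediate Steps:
B(N) = 3 + 2*N² (B(N) = (N² + ((N*0)*N + N)*N) + 3 = (N² + (0*N + N)*N) + 3 = (N² + (0 + N)*N) + 3 = (N² + N*N) + 3 = (N² + N²) + 3 = 2*N² + 3 = 3 + 2*N²)
B(7) - 140*p(2) = (3 + 2*7²) - 140*2² = (3 + 2*49) - 140*4 = (3 + 98) - 560 = 101 - 560 = -459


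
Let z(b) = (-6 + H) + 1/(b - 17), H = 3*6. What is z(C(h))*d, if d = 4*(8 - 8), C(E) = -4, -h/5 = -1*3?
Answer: 0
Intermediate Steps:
H = 18
h = 15 (h = -(-5)*3 = -5*(-3) = 15)
z(b) = 12 + 1/(-17 + b) (z(b) = (-6 + 18) + 1/(b - 17) = 12 + 1/(-17 + b))
d = 0 (d = 4*0 = 0)
z(C(h))*d = ((-203 + 12*(-4))/(-17 - 4))*0 = ((-203 - 48)/(-21))*0 = -1/21*(-251)*0 = (251/21)*0 = 0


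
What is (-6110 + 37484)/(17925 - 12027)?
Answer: 5229/983 ≈ 5.3194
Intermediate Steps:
(-6110 + 37484)/(17925 - 12027) = 31374/5898 = 31374*(1/5898) = 5229/983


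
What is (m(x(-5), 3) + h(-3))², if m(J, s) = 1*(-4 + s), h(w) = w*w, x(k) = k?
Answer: 64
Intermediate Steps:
h(w) = w²
m(J, s) = -4 + s
(m(x(-5), 3) + h(-3))² = ((-4 + 3) + (-3)²)² = (-1 + 9)² = 8² = 64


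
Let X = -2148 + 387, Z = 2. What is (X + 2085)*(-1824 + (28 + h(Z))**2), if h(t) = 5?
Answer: -238140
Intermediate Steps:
X = -1761
(X + 2085)*(-1824 + (28 + h(Z))**2) = (-1761 + 2085)*(-1824 + (28 + 5)**2) = 324*(-1824 + 33**2) = 324*(-1824 + 1089) = 324*(-735) = -238140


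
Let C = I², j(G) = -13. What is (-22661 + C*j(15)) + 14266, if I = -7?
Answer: -9032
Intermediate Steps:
C = 49 (C = (-7)² = 49)
(-22661 + C*j(15)) + 14266 = (-22661 + 49*(-13)) + 14266 = (-22661 - 637) + 14266 = -23298 + 14266 = -9032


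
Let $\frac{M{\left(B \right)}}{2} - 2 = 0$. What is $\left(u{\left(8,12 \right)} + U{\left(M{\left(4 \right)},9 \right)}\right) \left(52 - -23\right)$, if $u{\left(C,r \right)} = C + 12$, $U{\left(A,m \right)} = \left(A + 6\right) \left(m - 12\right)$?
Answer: $-750$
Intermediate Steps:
$M{\left(B \right)} = 4$ ($M{\left(B \right)} = 4 + 2 \cdot 0 = 4 + 0 = 4$)
$U{\left(A,m \right)} = \left(-12 + m\right) \left(6 + A\right)$ ($U{\left(A,m \right)} = \left(6 + A\right) \left(-12 + m\right) = \left(-12 + m\right) \left(6 + A\right)$)
$u{\left(C,r \right)} = 12 + C$
$\left(u{\left(8,12 \right)} + U{\left(M{\left(4 \right)},9 \right)}\right) \left(52 - -23\right) = \left(\left(12 + 8\right) + \left(-72 - 48 + 6 \cdot 9 + 4 \cdot 9\right)\right) \left(52 - -23\right) = \left(20 + \left(-72 - 48 + 54 + 36\right)\right) \left(52 + 23\right) = \left(20 - 30\right) 75 = \left(-10\right) 75 = -750$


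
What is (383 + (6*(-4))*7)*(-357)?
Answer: -76755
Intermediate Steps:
(383 + (6*(-4))*7)*(-357) = (383 - 24*7)*(-357) = (383 - 168)*(-357) = 215*(-357) = -76755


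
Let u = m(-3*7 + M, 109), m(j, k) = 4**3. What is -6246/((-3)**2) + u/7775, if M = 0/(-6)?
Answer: -5395786/7775 ≈ -693.99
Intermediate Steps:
M = 0 (M = 0*(-1/6) = 0)
m(j, k) = 64
u = 64
-6246/((-3)**2) + u/7775 = -6246/((-3)**2) + 64/7775 = -6246/9 + 64*(1/7775) = -6246*1/9 + 64/7775 = -694 + 64/7775 = -5395786/7775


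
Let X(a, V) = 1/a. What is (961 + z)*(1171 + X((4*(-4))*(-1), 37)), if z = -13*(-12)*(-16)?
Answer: -28761295/16 ≈ -1.7976e+6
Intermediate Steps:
z = -2496 (z = 156*(-16) = -2496)
(961 + z)*(1171 + X((4*(-4))*(-1), 37)) = (961 - 2496)*(1171 + 1/((4*(-4))*(-1))) = -1535*(1171 + 1/(-16*(-1))) = -1535*(1171 + 1/16) = -1535*18737/16 = -28761295/16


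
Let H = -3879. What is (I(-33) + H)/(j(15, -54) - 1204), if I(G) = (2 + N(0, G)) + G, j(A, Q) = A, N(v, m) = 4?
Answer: 3906/1189 ≈ 3.2851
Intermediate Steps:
I(G) = 6 + G (I(G) = (2 + 4) + G = 6 + G)
(I(-33) + H)/(j(15, -54) - 1204) = ((6 - 33) - 3879)/(15 - 1204) = (-27 - 3879)/(-1189) = -3906*(-1/1189) = 3906/1189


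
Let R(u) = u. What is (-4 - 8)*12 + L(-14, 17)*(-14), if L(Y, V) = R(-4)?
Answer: -88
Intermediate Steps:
L(Y, V) = -4
(-4 - 8)*12 + L(-14, 17)*(-14) = (-4 - 8)*12 - 4*(-14) = -12*12 + 56 = -144 + 56 = -88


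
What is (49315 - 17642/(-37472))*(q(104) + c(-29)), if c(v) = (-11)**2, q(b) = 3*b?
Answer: 400081028213/18736 ≈ 2.1354e+7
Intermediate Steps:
c(v) = 121
(49315 - 17642/(-37472))*(q(104) + c(-29)) = (49315 - 17642/(-37472))*(3*104 + 121) = (49315 - 17642*(-1/37472))*(312 + 121) = (49315 + 8821/18736)*433 = (923974661/18736)*433 = 400081028213/18736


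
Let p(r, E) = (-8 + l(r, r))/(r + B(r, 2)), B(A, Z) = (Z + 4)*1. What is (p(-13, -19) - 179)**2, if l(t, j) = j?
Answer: 30976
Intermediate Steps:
B(A, Z) = 4 + Z (B(A, Z) = (4 + Z)*1 = 4 + Z)
p(r, E) = (-8 + r)/(6 + r) (p(r, E) = (-8 + r)/(r + (4 + 2)) = (-8 + r)/(r + 6) = (-8 + r)/(6 + r))
(p(-13, -19) - 179)**2 = ((-8 - 13)/(6 - 13) - 179)**2 = (-21/(-7) - 179)**2 = (-1/7*(-21) - 179)**2 = (3 - 179)**2 = (-176)**2 = 30976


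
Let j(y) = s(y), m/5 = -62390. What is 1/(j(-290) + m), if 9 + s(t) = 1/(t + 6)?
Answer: -284/88596357 ≈ -3.2056e-6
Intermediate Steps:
s(t) = -9 + 1/(6 + t) (s(t) = -9 + 1/(t + 6) = -9 + 1/(6 + t))
m = -311950 (m = 5*(-62390) = -311950)
j(y) = (-53 - 9*y)/(6 + y)
1/(j(-290) + m) = 1/((-53 - 9*(-290))/(6 - 290) - 311950) = 1/((-53 + 2610)/(-284) - 311950) = 1/(-1/284*2557 - 311950) = 1/(-2557/284 - 311950) = 1/(-88596357/284) = -284/88596357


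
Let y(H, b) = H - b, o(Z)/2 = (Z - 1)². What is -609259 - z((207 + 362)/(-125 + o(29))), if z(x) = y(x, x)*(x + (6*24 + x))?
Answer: -609259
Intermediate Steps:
o(Z) = 2*(-1 + Z)² (o(Z) = 2*(Z - 1)² = 2*(-1 + Z)²)
z(x) = 0 (z(x) = (x - x)*(x + (6*24 + x)) = 0*(x + (144 + x)) = 0*(144 + 2*x) = 0)
-609259 - z((207 + 362)/(-125 + o(29))) = -609259 - 1*0 = -609259 + 0 = -609259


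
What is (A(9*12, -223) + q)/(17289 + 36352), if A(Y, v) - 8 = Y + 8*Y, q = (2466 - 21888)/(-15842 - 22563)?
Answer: 37656322/2060082605 ≈ 0.018279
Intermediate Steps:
q = 19422/38405 (q = -19422/(-38405) = -19422*(-1/38405) = 19422/38405 ≈ 0.50572)
A(Y, v) = 8 + 9*Y (A(Y, v) = 8 + (Y + 8*Y) = 8 + 9*Y)
(A(9*12, -223) + q)/(17289 + 36352) = ((8 + 9*(9*12)) + 19422/38405)/(17289 + 36352) = ((8 + 9*108) + 19422/38405)/53641 = ((8 + 972) + 19422/38405)*(1/53641) = (980 + 19422/38405)*(1/53641) = (37656322/38405)*(1/53641) = 37656322/2060082605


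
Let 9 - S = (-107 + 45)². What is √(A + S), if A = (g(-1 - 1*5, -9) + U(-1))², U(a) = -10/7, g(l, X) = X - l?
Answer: I*√186954/7 ≈ 61.769*I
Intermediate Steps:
U(a) = -10/7 (U(a) = -10*⅐ = -10/7)
S = -3835 (S = 9 - (-107 + 45)² = 9 - 1*(-62)² = 9 - 1*3844 = 9 - 3844 = -3835)
A = 961/49 (A = ((-9 - (-1 - 1*5)) - 10/7)² = ((-9 - (-1 - 5)) - 10/7)² = ((-9 - 1*(-6)) - 10/7)² = ((-9 + 6) - 10/7)² = (-3 - 10/7)² = (-31/7)² = 961/49 ≈ 19.612)
√(A + S) = √(961/49 - 3835) = √(-186954/49) = I*√186954/7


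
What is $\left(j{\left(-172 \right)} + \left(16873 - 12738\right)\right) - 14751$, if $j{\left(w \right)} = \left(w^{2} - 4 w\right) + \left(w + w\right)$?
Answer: $19312$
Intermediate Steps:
$j{\left(w \right)} = w^{2} - 2 w$ ($j{\left(w \right)} = \left(w^{2} - 4 w\right) + 2 w = w^{2} - 2 w$)
$\left(j{\left(-172 \right)} + \left(16873 - 12738\right)\right) - 14751 = \left(- 172 \left(-2 - 172\right) + \left(16873 - 12738\right)\right) - 14751 = \left(\left(-172\right) \left(-174\right) + \left(16873 - 12738\right)\right) - 14751 = \left(29928 + 4135\right) - 14751 = 34063 - 14751 = 19312$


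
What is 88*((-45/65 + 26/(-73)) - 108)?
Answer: -9106856/949 ≈ -9596.3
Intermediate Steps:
88*((-45/65 + 26/(-73)) - 108) = 88*((-45*1/65 + 26*(-1/73)) - 108) = 88*((-9/13 - 26/73) - 108) = 88*(-995/949 - 108) = 88*(-103487/949) = -9106856/949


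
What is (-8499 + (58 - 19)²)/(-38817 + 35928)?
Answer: 2326/963 ≈ 2.4154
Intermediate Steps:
(-8499 + (58 - 19)²)/(-38817 + 35928) = (-8499 + 39²)/(-2889) = (-8499 + 1521)*(-1/2889) = -6978*(-1/2889) = 2326/963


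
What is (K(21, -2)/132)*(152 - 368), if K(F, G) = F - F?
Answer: 0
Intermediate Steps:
K(F, G) = 0
(K(21, -2)/132)*(152 - 368) = (0/132)*(152 - 368) = (0*(1/132))*(-216) = 0*(-216) = 0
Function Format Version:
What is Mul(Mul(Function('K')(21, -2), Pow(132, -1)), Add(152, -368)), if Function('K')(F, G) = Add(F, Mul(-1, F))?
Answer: 0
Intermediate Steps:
Function('K')(F, G) = 0
Mul(Mul(Function('K')(21, -2), Pow(132, -1)), Add(152, -368)) = Mul(Mul(0, Pow(132, -1)), Add(152, -368)) = Mul(Mul(0, Rational(1, 132)), -216) = Mul(0, -216) = 0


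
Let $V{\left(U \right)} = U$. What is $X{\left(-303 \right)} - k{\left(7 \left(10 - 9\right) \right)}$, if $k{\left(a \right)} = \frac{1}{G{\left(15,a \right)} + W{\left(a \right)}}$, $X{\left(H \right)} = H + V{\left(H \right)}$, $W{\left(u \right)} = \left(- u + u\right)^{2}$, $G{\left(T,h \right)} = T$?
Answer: $- \frac{9091}{15} \approx -606.07$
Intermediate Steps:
$W{\left(u \right)} = 0$ ($W{\left(u \right)} = 0^{2} = 0$)
$X{\left(H \right)} = 2 H$ ($X{\left(H \right)} = H + H = 2 H$)
$k{\left(a \right)} = \frac{1}{15}$ ($k{\left(a \right)} = \frac{1}{15 + 0} = \frac{1}{15}$)
$X{\left(-303 \right)} - k{\left(7 \left(10 - 9\right) \right)} = 2 \left(-303\right) - \frac{1}{15} = -606 - \frac{1}{15} = - \frac{9091}{15}$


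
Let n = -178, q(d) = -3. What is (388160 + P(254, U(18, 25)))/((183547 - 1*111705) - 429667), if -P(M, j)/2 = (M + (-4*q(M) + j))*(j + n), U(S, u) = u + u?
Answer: -156352/119275 ≈ -1.3109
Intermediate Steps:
U(S, u) = 2*u
P(M, j) = -2*(-178 + j)*(12 + M + j) (P(M, j) = -2*(M + (-4*(-3) + j))*(j - 178) = -2*(M + (12 + j))*(-178 + j) = -2*(12 + M + j)*(-178 + j) = -2*(-178 + j)*(12 + M + j))
(388160 + P(254, U(18, 25)))/((183547 - 1*111705) - 429667) = (388160 + (4272 - 2*(2*25)² + 332*(2*25) + 356*254 - 2*254*2*25))/((183547 - 1*111705) - 429667) = (388160 + (4272 - 2*50² + 332*50 + 90424 - 2*254*50))/((183547 - 111705) - 429667) = (388160 + (4272 - 2*2500 + 16600 + 90424 - 25400))/(71842 - 429667) = (388160 + (4272 - 5000 + 16600 + 90424 - 25400))/(-357825) = (388160 + 80896)*(-1/357825) = 469056*(-1/357825) = -156352/119275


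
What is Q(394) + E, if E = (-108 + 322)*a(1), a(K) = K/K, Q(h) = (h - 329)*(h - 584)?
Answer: -12136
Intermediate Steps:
Q(h) = (-584 + h)*(-329 + h) (Q(h) = (-329 + h)*(-584 + h) = (-584 + h)*(-329 + h))
a(K) = 1
E = 214 (E = (-108 + 322)*1 = 214*1 = 214)
Q(394) + E = (192136 + 394**2 - 913*394) + 214 = (192136 + 155236 - 359722) + 214 = -12350 + 214 = -12136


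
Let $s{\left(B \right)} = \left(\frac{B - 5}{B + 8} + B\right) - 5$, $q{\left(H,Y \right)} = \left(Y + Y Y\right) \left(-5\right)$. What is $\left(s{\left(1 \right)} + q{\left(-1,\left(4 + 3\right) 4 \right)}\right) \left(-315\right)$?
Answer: $1280300$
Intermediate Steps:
$q{\left(H,Y \right)} = - 5 Y - 5 Y^{2}$ ($q{\left(H,Y \right)} = \left(Y + Y^{2}\right) \left(-5\right) = - 5 Y - 5 Y^{2}$)
$s{\left(B \right)} = -5 + B + \frac{-5 + B}{8 + B}$ ($s{\left(B \right)} = \left(\frac{-5 + B}{8 + B} + B\right) - 5 = \left(B + \frac{-5 + B}{8 + B}\right) - 5 = -5 + B + \frac{-5 + B}{8 + B}$)
$\left(s{\left(1 \right)} + q{\left(-1,\left(4 + 3\right) 4 \right)}\right) \left(-315\right) = \left(\frac{-45 + 1^{2} + 4 \cdot 1}{8 + 1} - 5 \left(4 + 3\right) 4 \left(1 + \left(4 + 3\right) 4\right)\right) \left(-315\right) = \left(\frac{-45 + 1 + 4}{9} - 5 \cdot 7 \cdot 4 \left(1 + 7 \cdot 4\right)\right) \left(-315\right) = \left(\frac{1}{9} \left(-40\right) - 140 \left(1 + 28\right)\right) \left(-315\right) = \left(- \frac{40}{9} - 140 \cdot 29\right) \left(-315\right) = \left(- \frac{40}{9} - 4060\right) \left(-315\right) = \left(- \frac{36580}{9}\right) \left(-315\right) = 1280300$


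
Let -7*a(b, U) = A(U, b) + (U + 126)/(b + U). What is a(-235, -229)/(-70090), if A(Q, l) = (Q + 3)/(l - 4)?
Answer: 129481/54408904480 ≈ 2.3798e-6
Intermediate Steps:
A(Q, l) = (3 + Q)/(-4 + l)
a(b, U) = -(3 + U)/(7*(-4 + b)) - (126 + U)/(7*(U + b)) (a(b, U) = -((3 + U)/(-4 + b) + (U + 126)/(b + U))/7 = -((3 + U)/(-4 + b) + (126 + U)/(U + b))/7 = -(3 + U)/(7*(-4 + b)) - (126 + U)/(7*(U + b)))
a(-235, -229)/(-70090) = ((-1*(-229)*(3 - 229) - 1*(-235)*(3 - 229) - (-4 - 235)*(126 - 229))/(7*(-4 - 235)*(-229 - 235)))/(-70090) = ((1/7)*(-1*(-229)*(-226) - 1*(-235)*(-226) - 1*(-239)*(-103))/(-239*(-464)))*(-1/70090) = ((1/7)*(-1/239)*(-1/464)*(-51754 - 53110 - 24617))*(-1/70090) = ((1/7)*(-1/239)*(-1/464)*(-129481))*(-1/70090) = -129481/776272*(-1/70090) = 129481/54408904480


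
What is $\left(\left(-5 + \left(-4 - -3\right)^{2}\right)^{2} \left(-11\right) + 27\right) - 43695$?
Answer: $-43844$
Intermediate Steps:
$\left(\left(-5 + \left(-4 - -3\right)^{2}\right)^{2} \left(-11\right) + 27\right) - 43695 = \left(\left(-5 + \left(-4 + 3\right)^{2}\right)^{2} \left(-11\right) + 27\right) - 43695 = \left(\left(-5 + \left(-1\right)^{2}\right)^{2} \left(-11\right) + 27\right) - 43695 = \left(\left(-5 + 1\right)^{2} \left(-11\right) + 27\right) - 43695 = \left(\left(-4\right)^{2} \left(-11\right) + 27\right) - 43695 = \left(16 \left(-11\right) + 27\right) - 43695 = \left(-176 + 27\right) - 43695 = -149 - 43695 = -43844$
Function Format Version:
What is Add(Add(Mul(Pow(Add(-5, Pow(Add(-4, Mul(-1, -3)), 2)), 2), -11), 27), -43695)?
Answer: -43844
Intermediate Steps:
Add(Add(Mul(Pow(Add(-5, Pow(Add(-4, Mul(-1, -3)), 2)), 2), -11), 27), -43695) = Add(Add(Mul(Pow(Add(-5, Pow(Add(-4, 3), 2)), 2), -11), 27), -43695) = Add(Add(Mul(Pow(Add(-5, Pow(-1, 2)), 2), -11), 27), -43695) = Add(Add(Mul(Pow(Add(-5, 1), 2), -11), 27), -43695) = Add(Add(Mul(Pow(-4, 2), -11), 27), -43695) = Add(Add(Mul(16, -11), 27), -43695) = Add(Add(-176, 27), -43695) = Add(-149, -43695) = -43844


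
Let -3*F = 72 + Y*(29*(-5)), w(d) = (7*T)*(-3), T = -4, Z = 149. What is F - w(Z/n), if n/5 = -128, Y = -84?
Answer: -4168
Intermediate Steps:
n = -640 (n = 5*(-128) = -640)
w(d) = 84 (w(d) = (7*(-4))*(-3) = -28*(-3) = 84)
F = -4084 (F = -(72 - 2436*(-5))/3 = -(72 - 84*(-145))/3 = -(72 + 12180)/3 = -⅓*12252 = -4084)
F - w(Z/n) = -4084 - 1*84 = -4084 - 84 = -4168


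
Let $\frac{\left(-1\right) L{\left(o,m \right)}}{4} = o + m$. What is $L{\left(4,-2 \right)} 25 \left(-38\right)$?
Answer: $7600$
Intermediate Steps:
$L{\left(o,m \right)} = - 4 m - 4 o$ ($L{\left(o,m \right)} = - 4 \left(o + m\right) = - 4 \left(m + o\right) = - 4 m - 4 o$)
$L{\left(4,-2 \right)} 25 \left(-38\right) = \left(\left(-4\right) \left(-2\right) - 16\right) 25 \left(-38\right) = \left(8 - 16\right) 25 \left(-38\right) = \left(-8\right) 25 \left(-38\right) = \left(-200\right) \left(-38\right) = 7600$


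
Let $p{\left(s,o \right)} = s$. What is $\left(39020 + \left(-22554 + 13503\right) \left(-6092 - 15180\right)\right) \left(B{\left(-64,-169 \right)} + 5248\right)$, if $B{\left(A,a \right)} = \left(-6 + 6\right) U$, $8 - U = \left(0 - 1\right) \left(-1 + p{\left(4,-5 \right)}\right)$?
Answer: $1010617289216$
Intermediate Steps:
$U = 11$ ($U = 8 - \left(0 - 1\right) \left(-1 + 4\right) = 8 - \left(-1\right) 3 = 8 - -3 = 8 + 3 = 11$)
$B{\left(A,a \right)} = 0$ ($B{\left(A,a \right)} = \left(-6 + 6\right) 11 = 0 \cdot 11 = 0$)
$\left(39020 + \left(-22554 + 13503\right) \left(-6092 - 15180\right)\right) \left(B{\left(-64,-169 \right)} + 5248\right) = \left(39020 + \left(-22554 + 13503\right) \left(-6092 - 15180\right)\right) \left(0 + 5248\right) = \left(39020 - -192532872\right) 5248 = \left(39020 + 192532872\right) 5248 = 192571892 \cdot 5248 = 1010617289216$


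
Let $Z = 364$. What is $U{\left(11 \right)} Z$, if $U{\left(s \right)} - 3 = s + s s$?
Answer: $49140$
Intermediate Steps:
$U{\left(s \right)} = 3 + s + s^{2}$ ($U{\left(s \right)} = 3 + \left(s + s s\right) = 3 + \left(s + s^{2}\right) = 3 + s + s^{2}$)
$U{\left(11 \right)} Z = \left(3 + 11 + 11^{2}\right) 364 = \left(3 + 11 + 121\right) 364 = 135 \cdot 364 = 49140$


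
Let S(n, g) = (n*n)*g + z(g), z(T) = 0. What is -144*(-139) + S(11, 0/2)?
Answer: 20016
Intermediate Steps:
S(n, g) = g*n**2 (S(n, g) = (n*n)*g + 0 = n**2*g + 0 = g*n**2 + 0 = g*n**2)
-144*(-139) + S(11, 0/2) = -144*(-139) + (0/2)*11**2 = 20016 + (0*(1/2))*121 = 20016 + 0*121 = 20016 + 0 = 20016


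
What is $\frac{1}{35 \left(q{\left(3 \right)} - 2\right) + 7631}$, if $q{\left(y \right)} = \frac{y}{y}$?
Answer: $\frac{1}{7596} \approx 0.00013165$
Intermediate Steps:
$q{\left(y \right)} = 1$
$\frac{1}{35 \left(q{\left(3 \right)} - 2\right) + 7631} = \frac{1}{35 \left(1 - 2\right) + 7631} = \frac{1}{35 \left(-1\right) + 7631} = \frac{1}{-35 + 7631} = \frac{1}{7596}$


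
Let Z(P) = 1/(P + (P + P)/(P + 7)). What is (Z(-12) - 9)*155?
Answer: -50995/36 ≈ -1416.5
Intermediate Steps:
Z(P) = 1/(P + 2*P/(7 + P)) (Z(P) = 1/(P + (2*P)/(7 + P)) = 1/(P + 2*P/(7 + P)))
(Z(-12) - 9)*155 = ((7 - 12)/((-12)*(9 - 12)) - 9)*155 = (-1/12*(-5)/(-3) - 9)*155 = (-1/12*(-⅓)*(-5) - 9)*155 = (-5/36 - 9)*155 = -329/36*155 = -50995/36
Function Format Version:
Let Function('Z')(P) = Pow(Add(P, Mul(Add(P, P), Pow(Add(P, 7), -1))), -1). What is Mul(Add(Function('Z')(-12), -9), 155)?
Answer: Rational(-50995, 36) ≈ -1416.5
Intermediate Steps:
Function('Z')(P) = Pow(Add(P, Mul(2, P, Pow(Add(7, P), -1))), -1) (Function('Z')(P) = Pow(Add(P, Mul(Mul(2, P), Pow(Add(7, P), -1))), -1) = Pow(Add(P, Mul(2, P, Pow(Add(7, P), -1))), -1))
Mul(Add(Function('Z')(-12), -9), 155) = Mul(Add(Mul(Pow(-12, -1), Pow(Add(9, -12), -1), Add(7, -12)), -9), 155) = Mul(Add(Mul(Rational(-1, 12), Pow(-3, -1), -5), -9), 155) = Mul(Add(Mul(Rational(-1, 12), Rational(-1, 3), -5), -9), 155) = Mul(Add(Rational(-5, 36), -9), 155) = Mul(Rational(-329, 36), 155) = Rational(-50995, 36)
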